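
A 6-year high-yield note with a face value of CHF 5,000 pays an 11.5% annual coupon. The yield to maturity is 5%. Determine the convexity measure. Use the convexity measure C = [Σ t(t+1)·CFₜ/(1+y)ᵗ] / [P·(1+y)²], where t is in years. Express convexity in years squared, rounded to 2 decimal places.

28.36

With y = 0.05:
  t   CF        PV=CF/(1+0.05)^t    t·PV        t(t+1)·PV
  1       575.00       547.6190       547.6190       1,095.2381
  2       575.00       521.5420     1,043.0839       3,129.2517
  3       575.00       496.7066     1,490.1199       5,960.4794
  4       575.00       473.0539     1,892.2157       9,461.0785
  5       575.00       450.5275     2,252.6377      13,515.8264
  6     5,575.00     4,160.1508    24,960.9050     174,726.3351
  Σ                  6,649.5999    32,186.5812     207,888.2092
P = 6,649.5999.
Convexity = Σ t(t+1)·PV / [P·(1+y)²] = 207,888.2092 / (6,649.5999 × 1.102500) = 28.35670.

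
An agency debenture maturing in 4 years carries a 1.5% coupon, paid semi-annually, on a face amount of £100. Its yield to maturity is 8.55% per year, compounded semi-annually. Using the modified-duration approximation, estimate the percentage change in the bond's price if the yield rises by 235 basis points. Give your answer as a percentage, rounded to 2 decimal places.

Periodic yield y = 0.04275. Modified duration first:
  t   CF        PV=CF/(1+0.04275)^t    t·PV
  1         0.75         0.7193         0.7193
  2         0.75         0.6898         1.3795
  3         0.75         0.6615         1.9845
  4         0.75         0.6344         2.5375
  5         0.75         0.6084         3.0418
  6         0.75         0.5834         3.5005
  7         0.75         0.5595         3.9165
  8       100.75        72.0781       576.6250
  Σ                     76.5343       593.7045
P = 76.5343; D_Mac = 7.75737 half-year periods = 3.87868 yrs; D_mod = 3.87868/(1+0.04275) = 3.71967 yrs.
ΔP/P ≈ -D_mod · Δy = -3.71967 × (+0.0235) = -0.087412 = -8.7412%.

-8.74%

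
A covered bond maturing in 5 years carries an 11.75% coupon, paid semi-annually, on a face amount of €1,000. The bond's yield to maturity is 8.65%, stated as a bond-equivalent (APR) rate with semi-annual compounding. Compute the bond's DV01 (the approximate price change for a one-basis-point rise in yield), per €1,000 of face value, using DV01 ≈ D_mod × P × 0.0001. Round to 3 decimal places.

€0.430

Periodic yield y = 0.04325.
  t   CF        PV=CF/(1+0.04325)^t    t·PV
  1        58.75        56.3144        56.3144
  2        58.75        53.9798       107.9596
  3        58.75        51.7419       155.2258
  4        58.75        49.5969       198.3875
  5        58.75        47.5407       237.7037
  6        58.75        45.5698       273.4190
  7        58.75        43.6807       305.7646
  8        58.75        41.8698       334.9583
  9        58.75        40.1340       361.2059
  10    1,058.75       693.2813     6,932.8131
  Σ                  1,123.7093     8,963.7518
P = 1,123.7093; D_Mac = 7.97693 half-year periods = 3.98847 yrs; D_mod = 3.82312 yrs.
DV01 ≈ 3.82312 × 1,123.7093 × 0.0001 = 0.429607.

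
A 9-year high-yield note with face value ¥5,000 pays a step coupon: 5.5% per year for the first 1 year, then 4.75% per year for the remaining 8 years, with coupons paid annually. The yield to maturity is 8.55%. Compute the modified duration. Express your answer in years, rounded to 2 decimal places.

Periodic yield y = 0.0855. First find Macaulay duration:
  t   CF        PV=CF/(1+0.0855)^t    t·PV
  1       275.00       253.3395       253.3395
  2       237.50       201.5598       403.1196
  3       237.50       185.6838       557.0515
  4       237.50       171.0584       684.2334
  5       237.50       157.5849       787.9243
  6       237.50       145.1726       871.0356
  7       237.50       133.7380       936.1660
  8       237.50       123.2041       985.6324
  9     5,237.50     2,502.9697    22,526.7270
  Σ                  3,874.3107    28,005.2293
P = 3,874.3107; Macaulay duration = 28,005.2293 / 3,874.3107 = 7.22844 years.
Modified duration = D_Mac / (1 + y) = 7.22844 / 1.0855 = 6.65909 years.

6.66 years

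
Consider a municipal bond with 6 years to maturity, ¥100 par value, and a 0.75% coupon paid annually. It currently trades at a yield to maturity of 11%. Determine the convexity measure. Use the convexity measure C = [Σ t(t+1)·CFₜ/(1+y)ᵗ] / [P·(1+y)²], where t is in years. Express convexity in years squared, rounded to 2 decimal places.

32.92

With y = 0.11:
  t   CF        PV=CF/(1+0.11)^t    t·PV        t(t+1)·PV
  1         0.75         0.6757         0.6757           1.3514
  2         0.75         0.6087         1.2174           3.6523
  3         0.75         0.5484         1.6452           6.5807
  4         0.75         0.4940         1.9762           9.8810
  5         0.75         0.4451         2.2254          13.3527
  6       100.75        53.8651       323.1904       2,262.3327
  Σ                     56.6370       330.9303       2,297.1507
P = 56.6370.
Convexity = Σ t(t+1)·PV / [P·(1+y)²] = 2,297.1507 / (56.6370 × 1.232100) = 32.91875.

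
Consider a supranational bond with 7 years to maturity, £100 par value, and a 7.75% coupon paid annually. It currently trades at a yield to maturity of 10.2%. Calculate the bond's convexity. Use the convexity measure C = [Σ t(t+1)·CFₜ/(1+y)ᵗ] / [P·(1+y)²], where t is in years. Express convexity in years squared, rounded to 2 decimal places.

33.71

With y = 0.102:
  t   CF        PV=CF/(1+0.102)^t    t·PV        t(t+1)·PV
  1         7.75         7.0327         7.0327          14.0653
  2         7.75         6.3817        12.7635          38.2904
  3         7.75         5.7910        17.3731          69.4925
  4         7.75         5.2550        21.0201         105.1006
  5         7.75         4.7686        23.8432         143.0589
  6         7.75         4.3273        25.9635         181.7446
  7       107.75        54.5942       382.1591       3,057.2725
  Σ                     88.1505       490.1551       3,609.0248
P = 88.1505.
Convexity = Σ t(t+1)·PV / [P·(1+y)²] = 3,609.0248 / (88.1505 × 1.214404) = 33.71335.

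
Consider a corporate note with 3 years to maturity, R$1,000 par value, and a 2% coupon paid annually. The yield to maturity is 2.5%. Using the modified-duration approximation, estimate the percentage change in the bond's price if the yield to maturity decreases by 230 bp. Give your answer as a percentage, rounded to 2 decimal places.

Periodic yield y = 0.025. Modified duration first:
  t   CF        PV=CF/(1+0.025)^t    t·PV
  1        20.00        19.5122        19.5122
  2        20.00        19.0363        38.0726
  3     1,020.00       947.1714     2,841.5142
  Σ                    985.7199     2,899.0990
P = 985.7199; D_Mac = 2.94110 yrs; D_mod = 2.94110/(1+0.025) = 2.86936 yrs.
ΔP/P ≈ -D_mod · Δy = -2.86936 × (-0.023) = +0.065995 = +6.5995%.

+6.60%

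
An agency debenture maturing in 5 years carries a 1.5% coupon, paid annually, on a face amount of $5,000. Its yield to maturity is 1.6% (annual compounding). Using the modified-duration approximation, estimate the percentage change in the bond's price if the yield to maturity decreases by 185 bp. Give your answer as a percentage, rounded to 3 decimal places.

Periodic yield y = 0.016. Modified duration first:
  t   CF        PV=CF/(1+0.016)^t    t·PV
  1        75.00        73.8189        73.8189
  2        75.00        72.6564       145.3128
  3        75.00        71.5122       214.5366
  4        75.00        70.3860       281.5441
  5     5,075.00     4,687.7831    23,438.9154
  Σ                  4,976.1566    24,154.1278
P = 4,976.1566; D_Mac = 4.85397 yrs; D_mod = 4.85397/(1+0.016) = 4.77753 yrs.
ΔP/P ≈ -D_mod · Δy = -4.77753 × (-0.0185) = +0.088384 = +8.8384%.

+8.838%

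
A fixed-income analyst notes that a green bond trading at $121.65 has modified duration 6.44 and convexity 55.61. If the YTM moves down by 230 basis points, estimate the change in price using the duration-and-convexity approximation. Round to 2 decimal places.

Duration effect: -D_mod·Δy = -6.44 × (-0.023) = +0.148120
Convexity effect: ½·C·(Δy)² = 0.5 × 55.61 × (-0.023)² = +0.014708845
ΔP/P ≈ +0.148120 + 0.014708845 = +0.162828845
ΔP ≈ 121.65 × (+0.162828845) = +19.80812899425.

+$19.81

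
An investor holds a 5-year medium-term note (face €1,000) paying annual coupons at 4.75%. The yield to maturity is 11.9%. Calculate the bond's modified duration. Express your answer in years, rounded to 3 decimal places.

Periodic yield y = 0.119. First find Macaulay duration:
  t   CF        PV=CF/(1+0.119)^t    t·PV
  1        47.50        42.4486        42.4486
  2        47.50        37.9344        75.8688
  3        47.50        33.9003       101.7009
  4        47.50        30.2952       121.1806
  5     1,047.50       597.0402     2,985.2012
  Σ                    741.6187     3,326.4001
P = 741.6187; Macaulay duration = 3,326.4001 / 741.6187 = 4.48532 years.
Modified duration = D_Mac / (1 + y) = 4.48532 / 1.119 = 4.00833 years.

4.008 years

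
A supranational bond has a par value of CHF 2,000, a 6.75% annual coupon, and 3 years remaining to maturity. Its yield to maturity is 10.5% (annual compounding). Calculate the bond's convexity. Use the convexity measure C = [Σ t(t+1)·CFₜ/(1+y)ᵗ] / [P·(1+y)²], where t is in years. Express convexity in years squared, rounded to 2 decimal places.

With y = 0.105:
  t   CF        PV=CF/(1+0.105)^t    t·PV        t(t+1)·PV
  1       135.00       122.1719       122.1719         244.3439
  2       135.00       110.5628       221.1257         663.3771
  3     2,135.00     1,582.3809     4,747.1428      18,988.5714
  Σ                  1,815.1157     5,090.4405      19,896.2923
P = 1,815.1157.
Convexity = Σ t(t+1)·PV / [P·(1+y)²] = 19,896.2923 / (1,815.1157 × 1.221025) = 8.97725.

8.98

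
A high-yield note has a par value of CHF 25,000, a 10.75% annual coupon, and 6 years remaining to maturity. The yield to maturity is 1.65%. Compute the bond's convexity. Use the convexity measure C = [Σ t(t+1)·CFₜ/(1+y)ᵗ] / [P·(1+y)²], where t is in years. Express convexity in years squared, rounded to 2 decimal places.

31.42

With y = 0.0165:
  t   CF        PV=CF/(1+0.0165)^t    t·PV        t(t+1)·PV
  1     2,687.50     2,643.8760     2,643.8760       5,287.7521
  2     2,687.50     2,600.9602     5,201.9204      15,605.7612
  3     2,687.50     2,558.7410     7,676.2229      30,704.8917
  4     2,687.50     2,517.2071    10,068.8282      50,344.1412
  5     2,687.50     2,476.3473    12,381.7366      74,290.4199
  6    27,687.50    25,098.0191   150,588.1147   1,054,116.8028
  Σ                 37,895.1507   188,560.6989   1,230,349.7689
P = 37,895.1507.
Convexity = Σ t(t+1)·PV / [P·(1+y)²] = 1,230,349.7689 / (37,895.1507 × 1.033272) = 31.42174.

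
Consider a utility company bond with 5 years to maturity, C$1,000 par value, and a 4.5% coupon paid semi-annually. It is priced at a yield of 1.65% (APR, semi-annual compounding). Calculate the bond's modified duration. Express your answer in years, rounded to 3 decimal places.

Periodic yield y = 0.00825. First find Macaulay duration:
  t   CF        PV=CF/(1+0.00825)^t    t·PV
  1        22.50        22.3159        22.3159
  2        22.50        22.1333        44.2666
  3        22.50        21.9522        65.8566
  4        22.50        21.7726        87.0903
  5        22.50        21.5944       107.9721
  6        22.50        21.4177       128.5063
  7        22.50        21.2425       148.6973
  8        22.50        21.0686       168.5492
  9        22.50        20.8963       188.0663
  10    1,022.50       941.8484     9,418.4841
  Σ                  1,136.2418    10,379.8045
P = 1,136.2418; Macaulay duration = 10,379.8045 / 1,136.2418 = 9.13521 half-year periods = 4.56760 years.
Modified duration = D_Mac / (1 + y) = 4.56760 / 1.00825 = 4.53023 years.

4.530 years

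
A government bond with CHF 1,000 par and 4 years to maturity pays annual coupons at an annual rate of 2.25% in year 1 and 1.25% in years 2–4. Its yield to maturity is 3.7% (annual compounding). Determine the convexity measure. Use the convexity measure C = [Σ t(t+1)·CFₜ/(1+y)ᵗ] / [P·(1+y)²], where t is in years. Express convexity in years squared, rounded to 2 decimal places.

17.95

With y = 0.037:
  t   CF        PV=CF/(1+0.037)^t    t·PV        t(t+1)·PV
  1        22.50        21.6972        21.6972          43.3944
  2        12.50        11.6239        23.2478          69.7435
  3        12.50        11.2092        33.6275         134.5101
  4     1,012.50       875.5481     3,502.1924      17,510.9619
  Σ                    920.0784     3,580.7649      17,758.6099
P = 920.0784.
Convexity = Σ t(t+1)·PV / [P·(1+y)²] = 17,758.6099 / (920.0784 × 1.075369) = 17.94844.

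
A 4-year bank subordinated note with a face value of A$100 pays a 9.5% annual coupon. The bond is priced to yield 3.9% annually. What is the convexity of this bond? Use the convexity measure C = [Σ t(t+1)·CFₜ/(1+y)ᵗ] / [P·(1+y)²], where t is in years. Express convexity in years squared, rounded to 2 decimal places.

With y = 0.039:
  t   CF        PV=CF/(1+0.039)^t    t·PV        t(t+1)·PV
  1         9.50         9.1434         9.1434          18.2868
  2         9.50         8.8002        17.6004          52.8012
  3         9.50         8.4699        25.4096         101.6385
  4       109.50        93.9619       375.8477       1,879.2386
  Σ                    120.3754       428.0011       2,051.9651
P = 120.3754.
Convexity = Σ t(t+1)·PV / [P·(1+y)²] = 2,051.9651 / (120.3754 × 1.079521) = 15.79069.

15.79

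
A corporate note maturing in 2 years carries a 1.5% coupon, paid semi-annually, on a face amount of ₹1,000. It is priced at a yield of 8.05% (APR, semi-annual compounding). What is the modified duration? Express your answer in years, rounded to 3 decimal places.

1.900 years

Periodic yield y = 0.04025. First find Macaulay duration:
  t   CF        PV=CF/(1+0.04025)^t    t·PV
  1         7.50         7.2098         7.2098
  2         7.50         6.9308        13.8617
  3         7.50         6.6627        19.9880
  4     1,007.50       860.3876     3,441.5505
  Σ                    881.1909     3,482.6100
P = 881.1909; Macaulay duration = 3,482.6100 / 881.1909 = 3.95216 half-year periods = 1.97608 years.
Modified duration = D_Mac / (1 + y) = 1.97608 / 1.04025 = 1.89962 years.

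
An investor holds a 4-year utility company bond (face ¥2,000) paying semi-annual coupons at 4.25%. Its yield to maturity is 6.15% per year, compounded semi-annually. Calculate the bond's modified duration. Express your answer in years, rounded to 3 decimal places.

3.598 years

Periodic yield y = 0.03075. First find Macaulay duration:
  t   CF        PV=CF/(1+0.03075)^t    t·PV
  1        42.50        41.2321        41.2321
  2        42.50        40.0020        80.0041
  3        42.50        38.8087       116.4260
  4        42.50        37.6509       150.6037
  5        42.50        36.5277       182.6385
  6        42.50        35.4380       212.6278
  7        42.50        34.3808       240.6653
  8     2,042.50     1,603.0066    12,824.0530
  Σ                  1,867.0468    13,848.2506
P = 1,867.0468; Macaulay duration = 13,848.2506 / 1,867.0468 = 7.41720 half-year periods = 3.70860 years.
Modified duration = D_Mac / (1 + y) = 3.70860 / 1.03075 = 3.59796 years.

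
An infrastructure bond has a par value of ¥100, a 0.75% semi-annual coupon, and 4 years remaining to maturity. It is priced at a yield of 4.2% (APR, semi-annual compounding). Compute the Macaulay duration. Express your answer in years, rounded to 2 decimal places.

3.94 years

Periodic yield y = 0.021. Discount each cash flow and weight by its period:
  t   CF        PV=CF/(1+0.021)^t    t·PV
  1        0.375         0.3673         0.3673
  2        0.375         0.3597         0.7195
  3        0.375         0.3523         1.0570
  4        0.375         0.3451         1.3803
  5        0.375         0.3380         1.6899
  6        0.375         0.3310         1.9862
  7        0.375         0.3242         2.2696
  8      100.375        85.0001       680.0011
  Σ                     87.4178       689.4710
Price P = Σ PV = 87.4178.
Macaulay duration = Σ(t·PV) / P = 689.4710 / 87.4178 = 7.88707 half-year periods.
In years: 7.88707 / 2 = 3.94354 years.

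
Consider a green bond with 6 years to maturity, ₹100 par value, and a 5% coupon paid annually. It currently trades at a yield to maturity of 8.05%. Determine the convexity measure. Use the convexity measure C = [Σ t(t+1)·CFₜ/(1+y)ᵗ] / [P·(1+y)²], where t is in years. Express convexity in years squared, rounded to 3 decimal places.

30.197

With y = 0.0805:
  t   CF        PV=CF/(1+0.0805)^t    t·PV        t(t+1)·PV
  1         5.00         4.6275         4.6275           9.2550
  2         5.00         4.2827         8.5655          25.6964
  3         5.00         3.9637        11.8910          47.5638
  4         5.00         3.6684        14.6734          73.3670
  5         5.00         3.3950        16.9752         101.8515
  6       105.00        65.9843       395.9059       2,771.3410
  Σ                     85.9216       452.6384       3,029.0747
P = 85.9216.
Convexity = Σ t(t+1)·PV / [P·(1+y)²] = 3,029.0747 / (85.9216 × 1.167480) = 30.19661.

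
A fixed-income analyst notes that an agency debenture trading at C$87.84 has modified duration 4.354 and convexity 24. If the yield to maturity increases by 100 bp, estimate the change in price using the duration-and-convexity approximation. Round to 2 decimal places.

Duration effect: -D_mod·Δy = -4.354 × (+0.01) = -0.043540
Convexity effect: ½·C·(Δy)² = 0.5 × 24 × (0.01)² = +0.0012000
ΔP/P ≈ -0.043540 + 0.0012000 = -0.042340
ΔP ≈ 87.84 × (-0.042340) = -3.7191456.

-C$3.72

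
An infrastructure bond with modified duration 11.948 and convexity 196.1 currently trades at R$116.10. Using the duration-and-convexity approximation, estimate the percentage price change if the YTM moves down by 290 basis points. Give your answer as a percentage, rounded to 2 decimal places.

Duration effect: -D_mod·Δy = -11.948 × (-0.029) = +0.346492
Convexity effect: ½·C·(Δy)² = 0.5 × 196.1 × (-0.029)² = +0.08246005
ΔP/P ≈ +0.346492 + 0.08246005 = +0.42895205
= +42.895205%.

+42.90%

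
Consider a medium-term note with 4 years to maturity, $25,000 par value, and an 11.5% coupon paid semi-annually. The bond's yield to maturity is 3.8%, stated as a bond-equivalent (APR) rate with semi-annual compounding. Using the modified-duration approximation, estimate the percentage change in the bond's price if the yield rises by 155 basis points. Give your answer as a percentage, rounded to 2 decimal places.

-5.18%

Periodic yield y = 0.019. Modified duration first:
  t   CF        PV=CF/(1+0.019)^t    t·PV
  1     1,437.50     1,410.6968     1,410.6968
  2     1,437.50     1,384.3933     2,768.7866
  3     1,437.50     1,358.5803     4,075.7408
  4     1,437.50     1,333.2485     5,332.9942
  5     1,437.50     1,308.3891     6,541.9457
  6     1,437.50     1,283.9933     7,703.9597
  7     1,437.50     1,260.0523     8,820.3660
  8    26,437.50    22,741.9088   181,935.2700
  Σ                 32,081.2623   218,589.7597
P = 32,081.2623; D_Mac = 6.81363 half-year periods = 3.40681 yrs; D_mod = 3.40681/(1+0.019) = 3.34329 yrs.
ΔP/P ≈ -D_mod · Δy = -3.34329 × (+0.0155) = -0.051821 = -5.1821%.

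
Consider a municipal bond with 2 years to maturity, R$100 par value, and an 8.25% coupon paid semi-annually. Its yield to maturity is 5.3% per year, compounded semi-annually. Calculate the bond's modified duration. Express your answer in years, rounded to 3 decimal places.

1.839 years

Periodic yield y = 0.0265. First find Macaulay duration:
  t   CF        PV=CF/(1+0.0265)^t    t·PV
  1        4.125         4.0185         4.0185
  2        4.125         3.9148         7.8295
  3        4.125         3.8137        11.4411
  4      104.125        93.7819       375.1277
  Σ                    105.5289       398.4169
P = 105.5289; Macaulay duration = 398.4169 / 105.5289 = 3.77543 half-year periods = 1.88771 years.
Modified duration = D_Mac / (1 + y) = 1.88771 / 1.0265 = 1.83898 years.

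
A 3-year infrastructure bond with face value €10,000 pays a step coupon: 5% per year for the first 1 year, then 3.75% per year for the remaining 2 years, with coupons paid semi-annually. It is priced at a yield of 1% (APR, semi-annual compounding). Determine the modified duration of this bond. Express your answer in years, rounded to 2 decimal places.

Periodic yield y = 0.005. First find Macaulay duration:
  t   CF        PV=CF/(1+0.005)^t    t·PV
  1       250.00       248.7562       248.7562
  2       250.00       247.5186       495.0373
  3       187.50       184.7154       554.1462
  4       187.50       183.7964       735.1856
  5       187.50       182.8820       914.4100
  6    10,187.50     9,887.1529    59,322.9175
  Σ                 10,934.8216    62,270.4528
P = 10,934.8216; Macaulay duration = 62,270.4528 / 10,934.8216 = 5.69469 half-year periods = 2.84735 years.
Modified duration = D_Mac / (1 + y) = 2.84735 / 1.005 = 2.83318 years.

2.83 years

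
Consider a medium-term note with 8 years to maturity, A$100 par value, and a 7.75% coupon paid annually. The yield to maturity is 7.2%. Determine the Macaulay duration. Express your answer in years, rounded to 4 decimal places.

Periodic yield y = 0.072. Discount each cash flow and weight by its year:
  t   CF        PV=CF/(1+0.072)^t    t·PV
  1         7.75         7.2295         7.2295
  2         7.75         6.7439        13.4878
  3         7.75         6.2910        18.8729
  4         7.75         5.8684        23.4738
  5         7.75         5.4743        27.3714
  6         7.75         5.1066        30.6397
  7         7.75         4.7636        33.3454
  8       107.75        61.7816       494.2526
  Σ                    103.2589       648.6731
Price P = Σ PV = 103.2589.
Macaulay duration = Σ(t·PV) / P = 648.6731 / 103.2589 = 6.28201 years.

6.2820 years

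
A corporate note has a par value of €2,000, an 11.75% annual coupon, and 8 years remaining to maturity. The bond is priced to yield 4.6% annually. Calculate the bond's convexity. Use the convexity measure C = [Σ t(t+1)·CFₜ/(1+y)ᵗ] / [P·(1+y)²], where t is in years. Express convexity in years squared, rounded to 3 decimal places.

44.525

With y = 0.046:
  t   CF        PV=CF/(1+0.046)^t    t·PV        t(t+1)·PV
  1       235.00       224.6654       224.6654         449.3308
  2       235.00       214.7853       429.5705       1,288.7116
  3       235.00       205.3396       616.0189       2,464.0758
  4       235.00       196.3094       785.2377       3,926.1883
  5       235.00       187.6763       938.3815       5,630.2891
  6       235.00       179.4229     1,076.5371       7,535.7598
  7       235.00       171.5324     1,200.7265       9,605.8123
  8     2,235.00     1,559.6389    12,477.1110     112,293.9989
  Σ                  2,939.3701    17,748.2487     143,194.1665
P = 2,939.3701.
Convexity = Σ t(t+1)·PV / [P·(1+y)²] = 143,194.1665 / (2,939.3701 × 1.094116) = 44.52538.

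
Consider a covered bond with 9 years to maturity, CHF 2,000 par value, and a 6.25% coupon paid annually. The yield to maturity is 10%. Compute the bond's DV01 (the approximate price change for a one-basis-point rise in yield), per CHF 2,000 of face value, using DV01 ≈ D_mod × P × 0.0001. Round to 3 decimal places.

CHF 0.980

Periodic yield y = 0.1.
  t   CF        PV=CF/(1+0.1)^t    t·PV
  1       125.00       113.6364       113.6364
  2       125.00       103.3058       206.6116
  3       125.00        93.9144       281.7431
  4       125.00        85.3767       341.5067
  5       125.00        77.6152       388.0758
  6       125.00        70.5592       423.3554
  7       125.00        64.1448       449.0134
  8       125.00        58.3134       466.5074
  9     2,125.00       901.2074     8,110.8670
  Σ                  1,568.0732    10,781.3167
P = 1,568.0732; D_Mac = 6.87552 yrs; D_mod = 6.25047 yrs.
DV01 ≈ 6.25047 × 1,568.0732 × 0.0001 = 0.980120.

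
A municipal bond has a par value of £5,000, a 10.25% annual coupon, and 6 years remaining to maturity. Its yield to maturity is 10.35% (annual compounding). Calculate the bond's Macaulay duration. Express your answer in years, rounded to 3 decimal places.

Periodic yield y = 0.1035. Discount each cash flow and weight by its year:
  t   CF        PV=CF/(1+0.1035)^t    t·PV
  1       512.50       464.4314       464.4314
  2       512.50       420.8712       841.7424
  3       512.50       381.3966     1,144.1899
  4       512.50       345.6245     1,382.4980
  5       512.50       313.2075     1,566.0376
  6     5,512.50     3,052.9140    18,317.4843
  Σ                  4,978.4452    23,716.3835
Price P = Σ PV = 4,978.4452.
Macaulay duration = Σ(t·PV) / P = 23,716.3835 / 4,978.4452 = 4.76381 years.

4.764 years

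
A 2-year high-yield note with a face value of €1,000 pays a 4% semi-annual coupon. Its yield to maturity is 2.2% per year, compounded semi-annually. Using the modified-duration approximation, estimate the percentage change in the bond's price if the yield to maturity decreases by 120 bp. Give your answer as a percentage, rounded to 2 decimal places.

+2.31%

Periodic yield y = 0.011. Modified duration first:
  t   CF        PV=CF/(1+0.011)^t    t·PV
  1        20.00        19.7824        19.7824
  2        20.00        19.5672        39.1343
  3        20.00        19.3543        58.0628
  4     1,020.00       976.3276     3,905.3102
  Σ                  1,035.0314     4,022.2897
P = 1,035.0314; D_Mac = 3.88615 half-year periods = 1.94308 yrs; D_mod = 1.94308/(1+0.011) = 1.92193 yrs.
ΔP/P ≈ -D_mod · Δy = -1.92193 × (-0.012) = +0.023063 = +2.3063%.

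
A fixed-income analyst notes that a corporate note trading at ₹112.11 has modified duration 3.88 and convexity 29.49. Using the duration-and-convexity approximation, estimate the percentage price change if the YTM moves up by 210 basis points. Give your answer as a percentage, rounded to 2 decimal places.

Duration effect: -D_mod·Δy = -3.88 × (+0.021) = -0.081480
Convexity effect: ½·C·(Δy)² = 0.5 × 29.49 × (0.021)² = +0.006502545
ΔP/P ≈ -0.081480 + 0.006502545 = -0.074977455
= -7.4977455%.

-7.50%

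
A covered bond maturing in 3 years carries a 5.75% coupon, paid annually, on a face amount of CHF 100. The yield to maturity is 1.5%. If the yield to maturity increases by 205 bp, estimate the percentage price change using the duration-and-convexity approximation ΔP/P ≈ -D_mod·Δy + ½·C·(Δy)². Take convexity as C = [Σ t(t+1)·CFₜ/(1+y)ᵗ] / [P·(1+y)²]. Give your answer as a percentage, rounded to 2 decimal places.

-5.53%

With y = 0.015:
  t   CF        PV=CF/(1+0.015)^t    t·PV        t(t+1)·PV
  1         5.75         5.6650         5.6650          11.3300
  2         5.75         5.5813        11.1626          33.4878
  3       105.75       101.1305       303.3916       1,213.5663
  Σ                    112.3769       320.2192       1,258.3841
P = 112.3769; D_Mac = 2.84951 yrs; D_mod = 2.80740 yrs; C = 10.86937.
Duration effect: -2.80740 × (+0.0205) = -0.057552
Convexity effect: 0.5 × 10.86937 × (0.0205)² = +0.0022839
ΔP/P ≈ -0.057552 + 0.0022839 = -0.055268 = -5.5268%.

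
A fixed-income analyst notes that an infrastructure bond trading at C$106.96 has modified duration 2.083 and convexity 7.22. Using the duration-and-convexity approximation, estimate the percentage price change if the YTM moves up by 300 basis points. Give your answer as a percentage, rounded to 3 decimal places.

-5.924%

Duration effect: -D_mod·Δy = -2.083 × (+0.03) = -0.062490
Convexity effect: ½·C·(Δy)² = 0.5 × 7.22 × (0.03)² = +0.0032490
ΔP/P ≈ -0.062490 + 0.0032490 = -0.059241
= -5.9241%.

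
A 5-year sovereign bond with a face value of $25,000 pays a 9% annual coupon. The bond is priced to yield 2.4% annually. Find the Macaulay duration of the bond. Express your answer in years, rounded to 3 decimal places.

Periodic yield y = 0.024. Discount each cash flow and weight by its year:
  t   CF        PV=CF/(1+0.024)^t    t·PV
  1     2,250.00     2,197.2656     2,197.2656
  2     2,250.00     2,145.7672     4,291.5344
  3     2,250.00     2,095.4758     6,286.4274
  4     2,250.00     2,046.3631     8,185.4523
  5    27,250.00    24,202.8619   121,014.3097
  Σ                 32,687.7336   141,974.9894
Price P = Σ PV = 32,687.7336.
Macaulay duration = Σ(t·PV) / P = 141,974.9894 / 32,687.7336 = 4.34337 years.

4.343 years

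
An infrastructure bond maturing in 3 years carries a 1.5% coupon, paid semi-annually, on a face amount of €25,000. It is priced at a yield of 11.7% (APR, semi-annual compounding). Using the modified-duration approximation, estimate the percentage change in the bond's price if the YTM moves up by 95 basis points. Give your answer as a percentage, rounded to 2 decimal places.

Periodic yield y = 0.0585. Modified duration first:
  t   CF        PV=CF/(1+0.0585)^t    t·PV
  1       187.50       177.1375       177.1375
  2       187.50       167.3476       334.6952
  3       187.50       158.0988       474.2965
  4       187.50       149.3612       597.4448
  5       187.50       141.1065       705.5324
  6    25,187.50    17,907.7033   107,446.2196
  Σ                 18,700.7549   109,735.3260
P = 18,700.7549; D_Mac = 5.86796 half-year periods = 2.93398 yrs; D_mod = 2.93398/(1+0.0585) = 2.77183 yrs.
ΔP/P ≈ -D_mod · Δy = -2.77183 × (+0.0095) = -0.026332 = -2.6332%.

-2.63%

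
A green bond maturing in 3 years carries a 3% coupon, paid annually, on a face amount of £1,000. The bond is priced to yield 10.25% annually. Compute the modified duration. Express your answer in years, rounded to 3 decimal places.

2.634 years

Periodic yield y = 0.1025. First find Macaulay duration:
  t   CF        PV=CF/(1+0.1025)^t    t·PV
  1        30.00        27.2109        27.2109
  2        30.00        24.6811        49.3621
  3     1,030.00       768.6019     2,305.8056
  Σ                    820.4938     2,382.3786
P = 820.4938; Macaulay duration = 2,382.3786 / 820.4938 = 2.90359 years.
Modified duration = D_Mac / (1 + y) = 2.90359 / 1.1025 = 2.63364 years.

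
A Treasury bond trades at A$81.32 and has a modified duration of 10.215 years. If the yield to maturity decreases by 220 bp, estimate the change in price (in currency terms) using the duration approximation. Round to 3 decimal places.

+A$18.275

Duration approximation: ΔP/P ≈ -D_mod · Δy = -10.215 × (-0.022) = +0.224730.
ΔP ≈ 81.32 × (+0.224730) = +18.2750436.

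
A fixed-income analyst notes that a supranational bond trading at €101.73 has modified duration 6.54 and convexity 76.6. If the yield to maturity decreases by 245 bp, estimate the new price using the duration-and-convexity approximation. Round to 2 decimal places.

Duration effect: -D_mod·Δy = -6.54 × (-0.0245) = +0.160230
Convexity effect: ½·C·(Δy)² = 0.5 × 76.6 × (-0.0245)² = +0.022989575
ΔP/P ≈ +0.160230 + 0.022989575 = +0.183219575
New price ≈ 101.73 × (1 + 0.183219575) = 120.36892736475.

€120.37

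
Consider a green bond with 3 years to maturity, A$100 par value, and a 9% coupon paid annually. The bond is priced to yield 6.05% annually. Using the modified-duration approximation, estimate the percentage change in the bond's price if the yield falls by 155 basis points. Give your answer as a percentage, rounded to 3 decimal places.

Periodic yield y = 0.0605. Modified duration first:
  t   CF        PV=CF/(1+0.0605)^t    t·PV
  1         9.00         8.4866         8.4866
  2         9.00         8.0024        16.0048
  3       109.00        91.3891       274.1673
  Σ                    107.8781       298.6587
P = 107.8781; D_Mac = 2.76848 yrs; D_mod = 2.76848/(1+0.0605) = 2.61055 yrs.
ΔP/P ≈ -D_mod · Δy = -2.61055 × (-0.0155) = +0.040463 = +4.0463%.

+4.046%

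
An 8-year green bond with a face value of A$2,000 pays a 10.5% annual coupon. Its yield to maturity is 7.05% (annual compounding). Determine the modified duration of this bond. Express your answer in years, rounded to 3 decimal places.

5.604 years

Periodic yield y = 0.0705. First find Macaulay duration:
  t   CF        PV=CF/(1+0.0705)^t    t·PV
  1       210.00       196.1700       196.1700
  2       210.00       183.2508       366.5017
  3       210.00       171.1825       513.5474
  4       210.00       159.9089       639.6356
  5       210.00       149.3778       746.8888
  6       210.00       139.5402       837.2411
  7       210.00       130.3505       912.4533
  8     2,210.00     1,281.4418    10,251.5347
  Σ                  2,411.2224    14,463.9725
P = 2,411.2224; Macaulay duration = 14,463.9725 / 2,411.2224 = 5.99861 years.
Modified duration = D_Mac / (1 + y) = 5.99861 / 1.0705 = 5.60355 years.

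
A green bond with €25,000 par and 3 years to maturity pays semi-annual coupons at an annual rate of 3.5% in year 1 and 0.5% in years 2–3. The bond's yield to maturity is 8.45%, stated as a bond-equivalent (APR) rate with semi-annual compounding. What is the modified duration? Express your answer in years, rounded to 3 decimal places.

Periodic yield y = 0.04225. First find Macaulay duration:
  t   CF        PV=CF/(1+0.04225)^t    t·PV
  1       437.50       419.7649       419.7649
  2       437.50       402.7488       805.4976
  3        62.50        55.2032       165.6096
  4        62.50        52.9654       211.8617
  5        62.50        50.8183       254.0917
  6    25,062.50    19,552.0801   117,312.4804
  Σ                 20,533.5808   119,169.3060
P = 20,533.5808; Macaulay duration = 119,169.3060 / 20,533.5808 = 5.80363 half-year periods = 2.90182 years.
Modified duration = D_Mac / (1 + y) = 2.90182 / 1.04225 = 2.78418 years.

2.784 years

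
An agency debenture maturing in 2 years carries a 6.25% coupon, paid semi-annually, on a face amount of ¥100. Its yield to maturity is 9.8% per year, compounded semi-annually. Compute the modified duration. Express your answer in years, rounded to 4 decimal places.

1.8184 years

Periodic yield y = 0.049. First find Macaulay duration:
  t   CF        PV=CF/(1+0.049)^t    t·PV
  1        3.125         2.9790         2.9790
  2        3.125         2.8399         5.6797
  3        3.125         2.7072         8.1217
  4      103.125        85.1652       340.6607
  Σ                     93.6913       357.4411
P = 93.6913; Macaulay duration = 357.4411 / 93.6913 = 3.81509 half-year periods = 1.90755 years.
Modified duration = D_Mac / (1 + y) = 1.90755 / 1.049 = 1.81844 years.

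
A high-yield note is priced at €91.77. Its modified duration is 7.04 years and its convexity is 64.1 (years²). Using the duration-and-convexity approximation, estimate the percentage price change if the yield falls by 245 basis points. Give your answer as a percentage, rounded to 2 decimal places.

+19.17%

Duration effect: -D_mod·Δy = -7.04 × (-0.0245) = +0.172480
Convexity effect: ½·C·(Δy)² = 0.5 × 64.1 × (-0.0245)² = +0.0192380125
ΔP/P ≈ +0.172480 + 0.0192380125 = +0.1917180125
= +19.17180125%.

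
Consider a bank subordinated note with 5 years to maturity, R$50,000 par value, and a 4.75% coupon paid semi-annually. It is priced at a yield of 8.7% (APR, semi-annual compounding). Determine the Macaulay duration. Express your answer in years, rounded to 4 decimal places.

4.4551 years

Periodic yield y = 0.0435. Discount each cash flow and weight by its period:
  t   CF        PV=CF/(1+0.0435)^t    t·PV
  1     1,187.50     1,137.9971     1,137.9971
  2     1,187.50     1,090.5579     2,181.1157
  3     1,187.50     1,045.0962     3,135.2885
  4     1,187.50     1,001.5296     4,006.1185
  5     1,187.50       959.7792     4,798.8962
  6     1,187.50       919.7693     5,518.6157
  7     1,187.50       881.4272     6,169.9903
  8     1,187.50       844.6835     6,757.4677
  9     1,187.50       809.4715     7,285.2431
  10   51,187.50    33,437.9301   334,379.3006
  Σ                 42,128.2415   375,370.0335
Price P = Σ PV = 42,128.2415.
Macaulay duration = Σ(t·PV) / P = 375,370.0335 / 42,128.2415 = 8.91018 half-year periods.
In years: 8.91018 / 2 = 4.45509 years.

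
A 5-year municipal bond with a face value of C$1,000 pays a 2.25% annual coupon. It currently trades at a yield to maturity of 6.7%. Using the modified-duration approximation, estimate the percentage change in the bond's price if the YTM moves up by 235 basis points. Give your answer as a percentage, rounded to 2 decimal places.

-10.48%

Periodic yield y = 0.067. Modified duration first:
  t   CF        PV=CF/(1+0.067)^t    t·PV
  1        22.50        21.0872        21.0872
  2        22.50        19.7630        39.5261
  3        22.50        18.5221        55.5662
  4        22.50        17.3590        69.4360
  5     1,022.50       739.3349     3,696.6746
  Σ                    816.0662     3,882.2900
P = 816.0662; D_Mac = 4.75732 yrs; D_mod = 4.75732/(1+0.067) = 4.45860 yrs.
ΔP/P ≈ -D_mod · Δy = -4.45860 × (+0.0235) = -0.104777 = -10.4777%.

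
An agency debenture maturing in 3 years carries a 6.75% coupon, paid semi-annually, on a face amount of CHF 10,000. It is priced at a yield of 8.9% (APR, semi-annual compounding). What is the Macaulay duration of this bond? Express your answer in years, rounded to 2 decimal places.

2.76 years

Periodic yield y = 0.0445. Discount each cash flow and weight by its period:
  t   CF        PV=CF/(1+0.0445)^t    t·PV
  1       337.50       323.1211       323.1211
  2       337.50       309.3548       618.7096
  3       337.50       296.1750       888.5251
  4       337.50       283.5568     1,134.2270
  5       337.50       271.4761     1,357.3804
  6    10,337.50     7,960.9493    47,765.6956
  Σ                  9,444.6331    52,087.6589
Price P = Σ PV = 9,444.6331.
Macaulay duration = Σ(t·PV) / P = 52,087.6589 / 9,444.6331 = 5.51505 half-year periods.
In years: 5.51505 / 2 = 2.75753 years.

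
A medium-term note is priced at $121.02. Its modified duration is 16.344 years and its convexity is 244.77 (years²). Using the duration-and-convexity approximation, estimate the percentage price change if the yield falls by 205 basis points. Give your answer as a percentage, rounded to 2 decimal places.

Duration effect: -D_mod·Δy = -16.344 × (-0.0205) = +0.335052
Convexity effect: ½·C·(Δy)² = 0.5 × 244.77 × (-0.0205)² = +0.05143229625
ΔP/P ≈ +0.335052 + 0.05143229625 = +0.38648429625
= +38.648429625%.

+38.65%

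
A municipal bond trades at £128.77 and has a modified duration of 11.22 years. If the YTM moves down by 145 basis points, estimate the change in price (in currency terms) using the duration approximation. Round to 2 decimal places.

Duration approximation: ΔP/P ≈ -D_mod · Δy = -11.22 × (-0.0145) = +0.162690.
ΔP ≈ 128.77 × (+0.162690) = +20.9495913.

+£20.95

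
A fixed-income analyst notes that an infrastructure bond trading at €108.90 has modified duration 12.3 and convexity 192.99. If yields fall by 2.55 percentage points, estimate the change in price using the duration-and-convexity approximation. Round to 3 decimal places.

Duration effect: -D_mod·Δy = -12.3 × (-0.0255) = +0.313650
Convexity effect: ½·C·(Δy)² = 0.5 × 192.99 × (-0.0255)² = +0.06274587375
ΔP/P ≈ +0.313650 + 0.06274587375 = +0.37639587375
ΔP ≈ 108.90 × (+0.37639587375) = +40.989510651375.

+€40.990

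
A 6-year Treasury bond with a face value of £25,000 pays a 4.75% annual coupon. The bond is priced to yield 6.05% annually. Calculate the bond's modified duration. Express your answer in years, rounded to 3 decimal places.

5.030 years

Periodic yield y = 0.0605. First find Macaulay duration:
  t   CF        PV=CF/(1+0.0605)^t    t·PV
  1     1,187.50     1,119.7548     1,119.7548
  2     1,187.50     1,055.8744     2,111.7489
  3     1,187.50       995.6383     2,986.9149
  4     1,187.50       938.8386     3,755.3543
  5     1,187.50       885.2792     4,426.3959
  6    26,187.50    18,408.9918   110,453.9505
  Σ                 23,404.3771   124,854.1194
P = 23,404.3771; Macaulay duration = 124,854.1194 / 23,404.3771 = 5.33465 years.
Modified duration = D_Mac / (1 + y) = 5.33465 / 1.0605 = 5.03031 years.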